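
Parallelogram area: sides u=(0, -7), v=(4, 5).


|u x v| = |0*5 - (-7)*4|
= |0 - (-28)| = 28

28


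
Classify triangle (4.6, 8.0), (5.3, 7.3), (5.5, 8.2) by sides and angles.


Side lengths squared: AB^2=0.98, BC^2=0.85, CA^2=0.85
Sorted: [0.85, 0.85, 0.98]
By sides: Isosceles, By angles: Acute

Isosceles, Acute


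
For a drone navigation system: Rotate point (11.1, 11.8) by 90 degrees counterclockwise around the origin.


90° CCW: (x,y) -> (-y, x)
(11.1,11.8) -> (-11.8, 11.1)

(-11.8, 11.1)


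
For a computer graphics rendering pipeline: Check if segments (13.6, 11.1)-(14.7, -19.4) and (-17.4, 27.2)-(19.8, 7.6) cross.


Cross products: d1=8.68, d2=-1104.36, d3=-927.79, d4=185.25
d1*d2 < 0 and d3*d4 < 0? yes

Yes, they intersect


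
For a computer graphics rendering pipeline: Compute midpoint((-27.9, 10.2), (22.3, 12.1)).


M = (((-27.9)+22.3)/2, (10.2+12.1)/2)
= (-2.8, 11.15)

(-2.8, 11.15)


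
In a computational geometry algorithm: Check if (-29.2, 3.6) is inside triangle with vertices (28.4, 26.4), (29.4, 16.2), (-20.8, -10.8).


Cross products: AB x AP = -610.32, BC x BP = -949.68, CA x CP = 1020.96
All same sign? no

No, outside


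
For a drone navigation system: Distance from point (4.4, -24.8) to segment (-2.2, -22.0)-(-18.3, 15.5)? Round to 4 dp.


Project P onto AB: t = 0 (clamped to [0,1])
Closest point on segment: (-2.2, -22)
Distance: 7.1694

7.1694


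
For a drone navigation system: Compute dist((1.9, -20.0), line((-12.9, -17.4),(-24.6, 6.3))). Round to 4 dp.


|cross product| = 320.34
|line direction| = sqrt(698.58) = 26.4307
Distance = 320.34/sqrt(698.58) = 12.12

12.12


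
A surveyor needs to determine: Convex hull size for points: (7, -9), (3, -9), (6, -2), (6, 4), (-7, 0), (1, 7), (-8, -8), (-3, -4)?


Convex hull vertices (CCW): (-8, -8), (3, -9), (7, -9), (6, 4), (1, 7), (-7, 0)
Count = 6

6


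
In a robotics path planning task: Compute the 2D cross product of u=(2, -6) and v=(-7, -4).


u x v = u_x*v_y - u_y*v_x = 2*(-4) - (-6)*(-7)
= (-8) - 42 = -50

-50


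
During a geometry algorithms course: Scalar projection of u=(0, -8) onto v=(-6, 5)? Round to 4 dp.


u.v = -40, |v| = sqrt(61) = 7.8102
Scalar projection = u.v / |v| = -40 / sqrt(61) = -5.1215

-5.1215


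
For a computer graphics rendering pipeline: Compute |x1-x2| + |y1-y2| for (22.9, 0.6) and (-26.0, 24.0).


|22.9-(-26)| + |0.6-24| = 48.9 + 23.4 = 72.3

72.3


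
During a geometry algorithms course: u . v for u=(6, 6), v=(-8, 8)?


u . v = u_x*v_x + u_y*v_y = 6*(-8) + 6*8
= (-48) + 48 = 0

0


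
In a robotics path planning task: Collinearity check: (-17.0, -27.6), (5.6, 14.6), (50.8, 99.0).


Cross product: (5.6-(-17))*(99-(-27.6)) - (14.6-(-27.6))*(50.8-(-17))
= 0

Yes, collinear


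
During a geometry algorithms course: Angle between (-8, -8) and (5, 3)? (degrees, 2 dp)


u.v = -64, |u| = sqrt(128) = 11.3137, |v| = sqrt(34) = 5.831
cos(theta) = u.v/(|u||v|) = -64/sqrt(4352) = -0.970143
theta = acos(-0.970143) = 165.96 degrees

165.96 degrees


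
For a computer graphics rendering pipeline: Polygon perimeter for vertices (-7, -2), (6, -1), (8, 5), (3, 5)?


Sides: (-7, -2)->(6, -1): sqrt(170) = 13.038405, (6, -1)->(8, 5): sqrt(40) = 6.324555, (8, 5)->(3, 5): sqrt(25) = 5, (3, 5)->(-7, -2): sqrt(149) = 12.206556
Sum = 36.569516
Perimeter = 36.5695

36.5695


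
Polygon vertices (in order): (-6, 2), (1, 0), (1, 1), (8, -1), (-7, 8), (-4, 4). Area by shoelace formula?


Shoelace sum: ((-6)*0 - 1*2) + (1*1 - 1*0) + (1*(-1) - 8*1) + (8*8 - (-7)*(-1)) + ((-7)*4 - (-4)*8) + ((-4)*2 - (-6)*4)
= 67
Area = |67|/2 = 33.5

33.5


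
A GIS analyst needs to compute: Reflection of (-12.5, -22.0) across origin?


Reflection over origin: (x,y) -> (-x,-y)
(-12.5, -22) -> (12.5, 22)

(12.5, 22)


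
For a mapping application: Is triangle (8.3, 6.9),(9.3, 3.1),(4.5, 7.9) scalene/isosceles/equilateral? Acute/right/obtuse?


Side lengths squared: AB^2=15.44, BC^2=46.08, CA^2=15.44
Sorted: [15.44, 15.44, 46.08]
By sides: Isosceles, By angles: Obtuse

Isosceles, Obtuse


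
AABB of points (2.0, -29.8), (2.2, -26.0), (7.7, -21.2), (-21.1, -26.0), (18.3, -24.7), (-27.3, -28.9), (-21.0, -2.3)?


x range: [-27.3, 18.3]
y range: [-29.8, -2.3]
Bounding box: (-27.3,-29.8) to (18.3,-2.3)

(-27.3,-29.8) to (18.3,-2.3)


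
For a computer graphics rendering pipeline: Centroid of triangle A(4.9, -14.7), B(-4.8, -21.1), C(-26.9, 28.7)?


Centroid = ((x_A+x_B+x_C)/3, (y_A+y_B+y_C)/3)
= ((4.9+(-4.8)+(-26.9))/3, ((-14.7)+(-21.1)+28.7)/3)
= (-8.9333, -2.3667)

(-8.9333, -2.3667)


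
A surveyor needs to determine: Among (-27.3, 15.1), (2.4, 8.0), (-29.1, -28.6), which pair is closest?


d(P0,P1) = 30.5369, d(P0,P2) = 43.7371, d(P1,P2) = 48.2888
Closest: P0 and P1

Closest pair: (-27.3, 15.1) and (2.4, 8.0), distance = 30.5369


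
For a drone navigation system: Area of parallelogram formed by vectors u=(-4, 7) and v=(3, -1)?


|u x v| = |(-4)*(-1) - 7*3|
= |4 - 21| = 17

17


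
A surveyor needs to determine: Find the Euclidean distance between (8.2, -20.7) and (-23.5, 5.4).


dx=-31.7, dy=26.1
d^2 = (-31.7)^2 + 26.1^2 = 1686.1
d = sqrt(1686.1) = 41.0621

41.0621


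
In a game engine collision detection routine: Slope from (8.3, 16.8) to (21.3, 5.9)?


slope = (y2-y1)/(x2-x1) = (5.9-16.8)/(21.3-8.3) = (-10.9)/13 = -0.8385

-0.8385


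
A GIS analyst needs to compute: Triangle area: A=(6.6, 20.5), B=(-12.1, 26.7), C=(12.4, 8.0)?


Area = |x_A(y_B-y_C) + x_B(y_C-y_A) + x_C(y_A-y_B)|/2
= |123.42 + 151.25 + (-76.88)|/2
= 197.79/2 = 98.895

98.895


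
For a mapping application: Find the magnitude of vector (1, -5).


|u| = sqrt(1^2 + (-5)^2) = sqrt(26) = 5.099

5.099


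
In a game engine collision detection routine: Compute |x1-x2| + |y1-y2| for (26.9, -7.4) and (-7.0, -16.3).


|26.9-(-7)| + |(-7.4)-(-16.3)| = 33.9 + 8.9 = 42.8

42.8


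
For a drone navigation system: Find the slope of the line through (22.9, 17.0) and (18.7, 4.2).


slope = (y2-y1)/(x2-x1) = (4.2-17)/(18.7-22.9) = (-12.8)/(-4.2) = 3.0476

3.0476


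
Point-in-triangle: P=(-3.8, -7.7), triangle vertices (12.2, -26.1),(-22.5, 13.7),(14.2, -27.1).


Cross products: AB x AP = -1.68, BC x BP = -22.42, CA x CP = -20.8
All same sign? yes

Yes, inside


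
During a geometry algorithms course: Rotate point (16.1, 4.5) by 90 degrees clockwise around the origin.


90° CW: (x,y) -> (y, -x)
(16.1,4.5) -> (4.5, -16.1)

(4.5, -16.1)


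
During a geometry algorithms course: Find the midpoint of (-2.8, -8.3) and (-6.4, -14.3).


M = (((-2.8)+(-6.4))/2, ((-8.3)+(-14.3))/2)
= (-4.6, -11.3)

(-4.6, -11.3)


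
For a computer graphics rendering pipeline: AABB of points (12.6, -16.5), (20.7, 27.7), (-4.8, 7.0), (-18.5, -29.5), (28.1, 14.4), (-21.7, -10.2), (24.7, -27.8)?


x range: [-21.7, 28.1]
y range: [-29.5, 27.7]
Bounding box: (-21.7,-29.5) to (28.1,27.7)

(-21.7,-29.5) to (28.1,27.7)


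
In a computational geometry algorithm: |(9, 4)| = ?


|u| = sqrt(9^2 + 4^2) = sqrt(97) = 9.8489

9.8489


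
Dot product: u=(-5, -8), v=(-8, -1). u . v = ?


u . v = u_x*v_x + u_y*v_y = (-5)*(-8) + (-8)*(-1)
= 40 + 8 = 48

48


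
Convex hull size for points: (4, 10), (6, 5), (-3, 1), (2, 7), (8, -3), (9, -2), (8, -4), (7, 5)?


Convex hull vertices (CCW): (-3, 1), (8, -4), (9, -2), (7, 5), (4, 10)
Count = 5

5


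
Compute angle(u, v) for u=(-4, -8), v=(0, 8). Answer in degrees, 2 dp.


u.v = -64, |u| = sqrt(80) = 8.9443, |v| = sqrt(64) = 8
cos(theta) = u.v/(|u||v|) = -64/sqrt(5120) = -0.894427
theta = acos(-0.894427) = 153.43 degrees

153.43 degrees


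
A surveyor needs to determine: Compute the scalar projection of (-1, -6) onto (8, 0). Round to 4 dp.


u.v = -8, |v| = sqrt(64) = 8
Scalar projection = u.v / |v| = -8 / sqrt(64) = -1

-1


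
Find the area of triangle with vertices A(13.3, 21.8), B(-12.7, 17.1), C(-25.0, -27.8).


Area = |x_A(y_B-y_C) + x_B(y_C-y_A) + x_C(y_A-y_B)|/2
= |597.17 + 629.92 + (-117.5)|/2
= 1109.59/2 = 554.795

554.795


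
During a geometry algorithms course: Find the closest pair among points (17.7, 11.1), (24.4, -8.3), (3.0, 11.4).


d(P0,P1) = 20.5244, d(P0,P2) = 14.7031, d(P1,P2) = 29.0869
Closest: P0 and P2

Closest pair: (17.7, 11.1) and (3.0, 11.4), distance = 14.7031


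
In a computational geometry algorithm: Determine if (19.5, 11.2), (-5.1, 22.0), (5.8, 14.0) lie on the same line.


Cross product: ((-5.1)-19.5)*(14-11.2) - (22-11.2)*(5.8-19.5)
= 79.08

No, not collinear


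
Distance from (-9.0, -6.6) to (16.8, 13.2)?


dx=25.8, dy=19.8
d^2 = 25.8^2 + 19.8^2 = 1057.68
d = sqrt(1057.68) = 32.522

32.522


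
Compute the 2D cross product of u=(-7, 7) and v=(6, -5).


u x v = u_x*v_y - u_y*v_x = (-7)*(-5) - 7*6
= 35 - 42 = -7

-7


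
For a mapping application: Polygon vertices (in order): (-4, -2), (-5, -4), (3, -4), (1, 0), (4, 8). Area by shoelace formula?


Shoelace sum: ((-4)*(-4) - (-5)*(-2)) + ((-5)*(-4) - 3*(-4)) + (3*0 - 1*(-4)) + (1*8 - 4*0) + (4*(-2) - (-4)*8)
= 74
Area = |74|/2 = 37

37


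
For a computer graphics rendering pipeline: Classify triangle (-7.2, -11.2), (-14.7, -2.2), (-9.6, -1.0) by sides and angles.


Side lengths squared: AB^2=137.25, BC^2=27.45, CA^2=109.8
Sorted: [27.45, 109.8, 137.25]
By sides: Scalene, By angles: Right

Scalene, Right


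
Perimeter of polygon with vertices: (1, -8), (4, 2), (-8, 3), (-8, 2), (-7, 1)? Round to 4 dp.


Sides: (1, -8)->(4, 2): sqrt(109) = 10.440307, (4, 2)->(-8, 3): sqrt(145) = 12.041595, (-8, 3)->(-8, 2): sqrt(1) = 1, (-8, 2)->(-7, 1): sqrt(2) = 1.414214, (-7, 1)->(1, -8): sqrt(145) = 12.041595
Sum = 36.937711
Perimeter = 36.9377

36.9377


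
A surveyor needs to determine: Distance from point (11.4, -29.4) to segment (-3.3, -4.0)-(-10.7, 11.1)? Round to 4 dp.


Project P onto AB: t = 0 (clamped to [0,1])
Closest point on segment: (-3.3, -4)
Distance: 29.3471

29.3471


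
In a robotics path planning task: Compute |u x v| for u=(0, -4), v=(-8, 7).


|u x v| = |0*7 - (-4)*(-8)|
= |0 - 32| = 32

32


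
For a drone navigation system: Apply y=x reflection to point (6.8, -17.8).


Reflection over y=x: (x,y) -> (y,x)
(6.8, -17.8) -> (-17.8, 6.8)

(-17.8, 6.8)


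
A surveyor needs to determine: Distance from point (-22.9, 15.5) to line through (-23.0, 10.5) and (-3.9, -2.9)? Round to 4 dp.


|cross product| = 96.84
|line direction| = sqrt(544.37) = 23.3317
Distance = 96.84/sqrt(544.37) = 4.1506

4.1506


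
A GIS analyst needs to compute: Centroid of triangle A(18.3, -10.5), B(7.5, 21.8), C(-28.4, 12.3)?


Centroid = ((x_A+x_B+x_C)/3, (y_A+y_B+y_C)/3)
= ((18.3+7.5+(-28.4))/3, ((-10.5)+21.8+12.3)/3)
= (-0.8667, 7.8667)

(-0.8667, 7.8667)


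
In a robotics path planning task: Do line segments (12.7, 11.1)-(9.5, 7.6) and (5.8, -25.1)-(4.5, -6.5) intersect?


Cross products: d1=-175.4, d2=-111.33, d3=91.69, d4=27.62
d1*d2 < 0 and d3*d4 < 0? no

No, they don't intersect


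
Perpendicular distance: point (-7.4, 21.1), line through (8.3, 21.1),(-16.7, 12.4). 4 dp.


|cross product| = 136.59
|line direction| = sqrt(700.69) = 26.4705
Distance = 136.59/sqrt(700.69) = 5.1601

5.1601


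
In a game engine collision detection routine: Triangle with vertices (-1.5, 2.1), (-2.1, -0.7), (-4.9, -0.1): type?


Side lengths squared: AB^2=8.2, BC^2=8.2, CA^2=16.4
Sorted: [8.2, 8.2, 16.4]
By sides: Isosceles, By angles: Right

Isosceles, Right


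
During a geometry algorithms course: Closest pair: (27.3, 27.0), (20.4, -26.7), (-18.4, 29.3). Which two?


d(P0,P1) = 54.1415, d(P0,P2) = 45.7578, d(P1,P2) = 68.1281
Closest: P0 and P2

Closest pair: (27.3, 27.0) and (-18.4, 29.3), distance = 45.7578


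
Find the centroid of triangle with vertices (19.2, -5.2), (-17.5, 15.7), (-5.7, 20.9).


Centroid = ((x_A+x_B+x_C)/3, (y_A+y_B+y_C)/3)
= ((19.2+(-17.5)+(-5.7))/3, ((-5.2)+15.7+20.9)/3)
= (-1.3333, 10.4667)

(-1.3333, 10.4667)


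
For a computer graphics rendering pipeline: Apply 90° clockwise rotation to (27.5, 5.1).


90° CW: (x,y) -> (y, -x)
(27.5,5.1) -> (5.1, -27.5)

(5.1, -27.5)


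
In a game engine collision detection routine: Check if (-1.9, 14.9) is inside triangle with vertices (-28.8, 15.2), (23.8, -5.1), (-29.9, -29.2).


Cross products: AB x AP = 530.29, BC x BP = -1693.37, CA x CP = -1194.69
All same sign? no

No, outside


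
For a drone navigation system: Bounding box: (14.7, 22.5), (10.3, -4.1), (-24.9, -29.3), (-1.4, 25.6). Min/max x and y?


x range: [-24.9, 14.7]
y range: [-29.3, 25.6]
Bounding box: (-24.9,-29.3) to (14.7,25.6)

(-24.9,-29.3) to (14.7,25.6)


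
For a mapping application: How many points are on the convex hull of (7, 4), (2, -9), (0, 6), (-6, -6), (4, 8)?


Convex hull vertices (CCW): (-6, -6), (2, -9), (7, 4), (4, 8), (0, 6)
Count = 5

5


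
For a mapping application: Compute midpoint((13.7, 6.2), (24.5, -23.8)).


M = ((13.7+24.5)/2, (6.2+(-23.8))/2)
= (19.1, -8.8)

(19.1, -8.8)


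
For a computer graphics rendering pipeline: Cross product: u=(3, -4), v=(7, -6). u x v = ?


u x v = u_x*v_y - u_y*v_x = 3*(-6) - (-4)*7
= (-18) - (-28) = 10

10


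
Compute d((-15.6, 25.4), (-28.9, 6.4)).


dx=-13.3, dy=-19
d^2 = (-13.3)^2 + (-19)^2 = 537.89
d = sqrt(537.89) = 23.1925

23.1925


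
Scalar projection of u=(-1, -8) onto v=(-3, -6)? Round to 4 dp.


u.v = 51, |v| = sqrt(45) = 6.7082
Scalar projection = u.v / |v| = 51 / sqrt(45) = 7.6026

7.6026


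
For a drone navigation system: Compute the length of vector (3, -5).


|u| = sqrt(3^2 + (-5)^2) = sqrt(34) = 5.831

5.831


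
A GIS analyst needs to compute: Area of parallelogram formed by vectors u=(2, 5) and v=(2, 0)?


|u x v| = |2*0 - 5*2|
= |0 - 10| = 10

10


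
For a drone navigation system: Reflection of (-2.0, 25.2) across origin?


Reflection over origin: (x,y) -> (-x,-y)
(-2, 25.2) -> (2, -25.2)

(2, -25.2)


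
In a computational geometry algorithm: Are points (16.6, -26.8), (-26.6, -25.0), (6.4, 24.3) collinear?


Cross product: ((-26.6)-16.6)*(24.3-(-26.8)) - ((-25)-(-26.8))*(6.4-16.6)
= -2189.16

No, not collinear


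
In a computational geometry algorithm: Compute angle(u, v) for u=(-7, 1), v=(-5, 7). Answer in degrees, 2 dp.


u.v = 42, |u| = sqrt(50) = 7.0711, |v| = sqrt(74) = 8.6023
cos(theta) = u.v/(|u||v|) = 42/sqrt(3700) = 0.690476
theta = acos(0.690476) = 46.33 degrees

46.33 degrees


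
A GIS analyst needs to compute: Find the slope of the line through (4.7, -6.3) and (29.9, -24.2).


slope = (y2-y1)/(x2-x1) = ((-24.2)-(-6.3))/(29.9-4.7) = (-17.9)/25.2 = -0.7103

-0.7103


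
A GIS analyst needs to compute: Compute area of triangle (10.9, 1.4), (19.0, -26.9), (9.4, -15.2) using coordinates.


Area = |x_A(y_B-y_C) + x_B(y_C-y_A) + x_C(y_A-y_B)|/2
= |(-127.53) + (-315.4) + 266.02|/2
= 176.91/2 = 88.455

88.455


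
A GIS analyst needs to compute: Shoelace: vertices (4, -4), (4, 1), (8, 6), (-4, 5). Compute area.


Shoelace sum: (4*1 - 4*(-4)) + (4*6 - 8*1) + (8*5 - (-4)*6) + ((-4)*(-4) - 4*5)
= 96
Area = |96|/2 = 48

48


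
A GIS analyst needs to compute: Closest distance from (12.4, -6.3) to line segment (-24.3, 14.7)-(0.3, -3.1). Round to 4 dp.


Project P onto AB: t = 1 (clamped to [0,1])
Closest point on segment: (0.3, -3.1)
Distance: 12.516

12.516


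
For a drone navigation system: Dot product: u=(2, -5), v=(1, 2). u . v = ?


u . v = u_x*v_x + u_y*v_y = 2*1 + (-5)*2
= 2 + (-10) = -8

-8


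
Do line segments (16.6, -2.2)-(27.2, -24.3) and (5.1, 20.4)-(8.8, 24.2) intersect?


Cross products: d1=-127.32, d2=-249.37, d3=-14.59, d4=107.46
d1*d2 < 0 and d3*d4 < 0? no

No, they don't intersect


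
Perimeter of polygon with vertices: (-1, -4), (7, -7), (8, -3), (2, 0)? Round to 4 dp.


Sides: (-1, -4)->(7, -7): sqrt(73) = 8.544004, (7, -7)->(8, -3): sqrt(17) = 4.123106, (8, -3)->(2, 0): sqrt(45) = 6.708204, (2, 0)->(-1, -4): sqrt(25) = 5
Sum = 24.375314
Perimeter = 24.3753

24.3753


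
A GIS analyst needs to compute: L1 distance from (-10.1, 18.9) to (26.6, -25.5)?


|(-10.1)-26.6| + |18.9-(-25.5)| = 36.7 + 44.4 = 81.1

81.1


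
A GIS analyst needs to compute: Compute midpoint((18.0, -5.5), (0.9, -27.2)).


M = ((18+0.9)/2, ((-5.5)+(-27.2))/2)
= (9.45, -16.35)

(9.45, -16.35)


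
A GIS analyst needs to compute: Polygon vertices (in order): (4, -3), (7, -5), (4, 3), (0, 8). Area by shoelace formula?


Shoelace sum: (4*(-5) - 7*(-3)) + (7*3 - 4*(-5)) + (4*8 - 0*3) + (0*(-3) - 4*8)
= 42
Area = |42|/2 = 21

21


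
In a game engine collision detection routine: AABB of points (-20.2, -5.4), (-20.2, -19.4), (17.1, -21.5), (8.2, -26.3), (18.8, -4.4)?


x range: [-20.2, 18.8]
y range: [-26.3, -4.4]
Bounding box: (-20.2,-26.3) to (18.8,-4.4)

(-20.2,-26.3) to (18.8,-4.4)


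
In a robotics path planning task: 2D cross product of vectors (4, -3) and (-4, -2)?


u x v = u_x*v_y - u_y*v_x = 4*(-2) - (-3)*(-4)
= (-8) - 12 = -20

-20


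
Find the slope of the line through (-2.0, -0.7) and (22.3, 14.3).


slope = (y2-y1)/(x2-x1) = (14.3-(-0.7))/(22.3-(-2)) = 15/24.3 = 0.6173

0.6173


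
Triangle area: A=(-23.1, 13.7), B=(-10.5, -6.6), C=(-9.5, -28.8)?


Area = |x_A(y_B-y_C) + x_B(y_C-y_A) + x_C(y_A-y_B)|/2
= |(-512.82) + 446.25 + (-192.85)|/2
= 259.42/2 = 129.71

129.71


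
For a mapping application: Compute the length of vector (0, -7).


|u| = sqrt(0^2 + (-7)^2) = sqrt(49) = 7

7


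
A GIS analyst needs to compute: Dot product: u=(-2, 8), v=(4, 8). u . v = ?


u . v = u_x*v_x + u_y*v_y = (-2)*4 + 8*8
= (-8) + 64 = 56

56


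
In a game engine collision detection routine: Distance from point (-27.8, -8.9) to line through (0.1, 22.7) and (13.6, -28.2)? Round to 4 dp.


|cross product| = 1846.71
|line direction| = sqrt(2773.06) = 52.6599
Distance = 1846.71/sqrt(2773.06) = 35.0687

35.0687


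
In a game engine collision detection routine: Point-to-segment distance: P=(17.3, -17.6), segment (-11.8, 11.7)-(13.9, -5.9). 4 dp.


Project P onto AB: t = 1 (clamped to [0,1])
Closest point on segment: (13.9, -5.9)
Distance: 12.184

12.184


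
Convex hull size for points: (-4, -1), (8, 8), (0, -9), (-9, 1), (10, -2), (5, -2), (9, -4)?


Convex hull vertices (CCW): (-9, 1), (0, -9), (9, -4), (10, -2), (8, 8)
Count = 5

5


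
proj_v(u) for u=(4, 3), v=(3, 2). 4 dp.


u.v = 18, |v| = sqrt(13) = 3.6056
Scalar projection = u.v / |v| = 18 / sqrt(13) = 4.9923

4.9923


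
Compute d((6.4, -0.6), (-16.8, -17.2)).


dx=-23.2, dy=-16.6
d^2 = (-23.2)^2 + (-16.6)^2 = 813.8
d = sqrt(813.8) = 28.5272

28.5272


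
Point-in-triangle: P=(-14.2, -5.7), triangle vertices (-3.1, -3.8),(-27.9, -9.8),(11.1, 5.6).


Cross products: AB x AP = -19.48, BC x BP = -51.08, CA x CP = -77.36
All same sign? yes

Yes, inside


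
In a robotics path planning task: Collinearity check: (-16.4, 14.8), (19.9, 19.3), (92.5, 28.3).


Cross product: (19.9-(-16.4))*(28.3-14.8) - (19.3-14.8)*(92.5-(-16.4))
= 0

Yes, collinear


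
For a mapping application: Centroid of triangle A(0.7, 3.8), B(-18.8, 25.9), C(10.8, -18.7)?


Centroid = ((x_A+x_B+x_C)/3, (y_A+y_B+y_C)/3)
= ((0.7+(-18.8)+10.8)/3, (3.8+25.9+(-18.7))/3)
= (-2.4333, 3.6667)

(-2.4333, 3.6667)


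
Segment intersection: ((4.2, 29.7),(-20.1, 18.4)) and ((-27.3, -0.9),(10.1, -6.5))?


Cross products: d1=1320.84, d2=762.14, d3=387.63, d4=946.33
d1*d2 < 0 and d3*d4 < 0? no

No, they don't intersect


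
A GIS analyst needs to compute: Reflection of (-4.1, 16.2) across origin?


Reflection over origin: (x,y) -> (-x,-y)
(-4.1, 16.2) -> (4.1, -16.2)

(4.1, -16.2)


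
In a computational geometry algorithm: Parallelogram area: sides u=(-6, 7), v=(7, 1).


|u x v| = |(-6)*1 - 7*7|
= |(-6) - 49| = 55

55


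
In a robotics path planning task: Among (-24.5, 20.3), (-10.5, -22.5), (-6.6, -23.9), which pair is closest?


d(P0,P1) = 45.0315, d(P0,P2) = 47.687, d(P1,P2) = 4.1437
Closest: P1 and P2

Closest pair: (-10.5, -22.5) and (-6.6, -23.9), distance = 4.1437


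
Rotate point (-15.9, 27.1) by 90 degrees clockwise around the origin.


90° CW: (x,y) -> (y, -x)
(-15.9,27.1) -> (27.1, 15.9)

(27.1, 15.9)


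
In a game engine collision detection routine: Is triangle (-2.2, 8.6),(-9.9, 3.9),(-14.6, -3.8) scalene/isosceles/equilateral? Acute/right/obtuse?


Side lengths squared: AB^2=81.38, BC^2=81.38, CA^2=307.52
Sorted: [81.38, 81.38, 307.52]
By sides: Isosceles, By angles: Obtuse

Isosceles, Obtuse


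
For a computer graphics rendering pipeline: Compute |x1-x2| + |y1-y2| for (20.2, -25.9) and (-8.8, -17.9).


|20.2-(-8.8)| + |(-25.9)-(-17.9)| = 29 + 8 = 37

37


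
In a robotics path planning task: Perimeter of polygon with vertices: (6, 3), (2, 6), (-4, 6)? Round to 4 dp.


Sides: (6, 3)->(2, 6): sqrt(25) = 5, (2, 6)->(-4, 6): sqrt(36) = 6, (-4, 6)->(6, 3): sqrt(109) = 10.440307
Sum = 21.440307
Perimeter = 21.4403

21.4403


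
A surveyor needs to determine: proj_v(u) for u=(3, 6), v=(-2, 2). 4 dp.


u.v = 6, |v| = sqrt(8) = 2.8284
Scalar projection = u.v / |v| = 6 / sqrt(8) = 2.1213

2.1213


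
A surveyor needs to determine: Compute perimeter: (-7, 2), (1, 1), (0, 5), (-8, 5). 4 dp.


Sides: (-7, 2)->(1, 1): sqrt(65) = 8.062258, (1, 1)->(0, 5): sqrt(17) = 4.123106, (0, 5)->(-8, 5): sqrt(64) = 8, (-8, 5)->(-7, 2): sqrt(10) = 3.162278
Sum = 23.347642
Perimeter = 23.3476

23.3476


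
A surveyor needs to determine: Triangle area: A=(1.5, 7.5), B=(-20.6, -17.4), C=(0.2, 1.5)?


Area = |x_A(y_B-y_C) + x_B(y_C-y_A) + x_C(y_A-y_B)|/2
= |(-28.35) + 123.6 + 4.98|/2
= 100.23/2 = 50.115

50.115


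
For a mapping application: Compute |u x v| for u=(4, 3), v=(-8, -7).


|u x v| = |4*(-7) - 3*(-8)|
= |(-28) - (-24)| = 4

4


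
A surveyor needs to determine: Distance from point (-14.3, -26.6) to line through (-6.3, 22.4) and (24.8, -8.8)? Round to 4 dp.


|cross product| = 1773.5
|line direction| = sqrt(1940.65) = 44.0528
Distance = 1773.5/sqrt(1940.65) = 40.2585

40.2585


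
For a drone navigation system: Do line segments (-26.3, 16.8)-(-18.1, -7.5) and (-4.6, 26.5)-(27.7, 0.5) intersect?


Cross products: d1=-877.51, d2=-1449.2, d3=606.85, d4=1178.54
d1*d2 < 0 and d3*d4 < 0? no

No, they don't intersect


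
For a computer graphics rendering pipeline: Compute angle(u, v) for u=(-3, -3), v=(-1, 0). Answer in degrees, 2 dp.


u.v = 3, |u| = sqrt(18) = 4.2426, |v| = sqrt(1) = 1
cos(theta) = u.v/(|u||v|) = 3/sqrt(18) = 0.707107
theta = acos(0.707107) = 45 degrees

45 degrees


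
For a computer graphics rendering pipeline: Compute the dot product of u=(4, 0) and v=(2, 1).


u . v = u_x*v_x + u_y*v_y = 4*2 + 0*1
= 8 + 0 = 8

8


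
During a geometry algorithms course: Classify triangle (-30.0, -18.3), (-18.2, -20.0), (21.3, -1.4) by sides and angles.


Side lengths squared: AB^2=142.13, BC^2=1906.21, CA^2=2917.3
Sorted: [142.13, 1906.21, 2917.3]
By sides: Scalene, By angles: Obtuse

Scalene, Obtuse


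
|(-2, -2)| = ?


|u| = sqrt((-2)^2 + (-2)^2) = sqrt(8) = 2.8284

2.8284


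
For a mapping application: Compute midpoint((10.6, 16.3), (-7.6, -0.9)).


M = ((10.6+(-7.6))/2, (16.3+(-0.9))/2)
= (1.5, 7.7)

(1.5, 7.7)


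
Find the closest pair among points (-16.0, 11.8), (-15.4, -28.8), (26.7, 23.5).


d(P0,P1) = 40.6044, d(P0,P2) = 44.2739, d(P1,P2) = 67.1394
Closest: P0 and P1

Closest pair: (-16.0, 11.8) and (-15.4, -28.8), distance = 40.6044


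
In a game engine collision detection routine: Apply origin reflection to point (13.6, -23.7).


Reflection over origin: (x,y) -> (-x,-y)
(13.6, -23.7) -> (-13.6, 23.7)

(-13.6, 23.7)


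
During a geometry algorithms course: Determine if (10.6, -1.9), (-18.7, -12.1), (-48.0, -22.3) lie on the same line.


Cross product: ((-18.7)-10.6)*((-22.3)-(-1.9)) - ((-12.1)-(-1.9))*((-48)-10.6)
= 0

Yes, collinear


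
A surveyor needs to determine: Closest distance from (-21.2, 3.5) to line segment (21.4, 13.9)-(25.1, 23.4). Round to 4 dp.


Project P onto AB: t = 0 (clamped to [0,1])
Closest point on segment: (21.4, 13.9)
Distance: 43.8511

43.8511


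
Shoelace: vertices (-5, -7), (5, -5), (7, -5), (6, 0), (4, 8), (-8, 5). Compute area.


Shoelace sum: ((-5)*(-5) - 5*(-7)) + (5*(-5) - 7*(-5)) + (7*0 - 6*(-5)) + (6*8 - 4*0) + (4*5 - (-8)*8) + ((-8)*(-7) - (-5)*5)
= 313
Area = |313|/2 = 156.5

156.5


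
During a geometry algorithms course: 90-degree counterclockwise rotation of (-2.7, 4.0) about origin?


90° CCW: (x,y) -> (-y, x)
(-2.7,4) -> (-4, -2.7)

(-4, -2.7)


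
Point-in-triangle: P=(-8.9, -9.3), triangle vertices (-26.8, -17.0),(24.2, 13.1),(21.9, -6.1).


Cross products: AB x AP = -146.09, BC x BP = -584, CA x CP = -179.88
All same sign? yes

Yes, inside


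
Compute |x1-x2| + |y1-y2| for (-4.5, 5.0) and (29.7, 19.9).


|(-4.5)-29.7| + |5-19.9| = 34.2 + 14.9 = 49.1

49.1


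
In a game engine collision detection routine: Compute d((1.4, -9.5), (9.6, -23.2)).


dx=8.2, dy=-13.7
d^2 = 8.2^2 + (-13.7)^2 = 254.93
d = sqrt(254.93) = 15.9665

15.9665


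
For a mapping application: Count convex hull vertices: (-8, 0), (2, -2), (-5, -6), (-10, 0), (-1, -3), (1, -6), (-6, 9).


Convex hull vertices (CCW): (-10, 0), (-5, -6), (1, -6), (2, -2), (-6, 9)
Count = 5

5


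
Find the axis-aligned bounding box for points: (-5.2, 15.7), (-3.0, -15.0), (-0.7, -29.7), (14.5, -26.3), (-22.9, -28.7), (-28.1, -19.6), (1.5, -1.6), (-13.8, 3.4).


x range: [-28.1, 14.5]
y range: [-29.7, 15.7]
Bounding box: (-28.1,-29.7) to (14.5,15.7)

(-28.1,-29.7) to (14.5,15.7)


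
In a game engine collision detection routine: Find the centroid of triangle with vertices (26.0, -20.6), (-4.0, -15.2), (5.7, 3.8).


Centroid = ((x_A+x_B+x_C)/3, (y_A+y_B+y_C)/3)
= ((26+(-4)+5.7)/3, ((-20.6)+(-15.2)+3.8)/3)
= (9.2333, -10.6667)

(9.2333, -10.6667)


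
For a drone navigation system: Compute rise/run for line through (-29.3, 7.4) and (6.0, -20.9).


slope = (y2-y1)/(x2-x1) = ((-20.9)-7.4)/(6-(-29.3)) = (-28.3)/35.3 = -0.8017

-0.8017


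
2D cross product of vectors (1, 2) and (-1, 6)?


u x v = u_x*v_y - u_y*v_x = 1*6 - 2*(-1)
= 6 - (-2) = 8

8


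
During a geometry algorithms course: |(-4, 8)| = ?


|u| = sqrt((-4)^2 + 8^2) = sqrt(80) = 8.9443

8.9443


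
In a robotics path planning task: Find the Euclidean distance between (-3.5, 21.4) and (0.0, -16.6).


dx=3.5, dy=-38
d^2 = 3.5^2 + (-38)^2 = 1456.25
d = sqrt(1456.25) = 38.1608

38.1608


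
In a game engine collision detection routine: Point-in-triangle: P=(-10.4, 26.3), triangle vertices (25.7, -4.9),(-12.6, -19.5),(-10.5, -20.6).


Cross products: AB x AP = -1722.02, BC x BP = 98.6, CA x CP = 1696.21
All same sign? no

No, outside


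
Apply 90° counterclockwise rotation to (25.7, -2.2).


90° CCW: (x,y) -> (-y, x)
(25.7,-2.2) -> (2.2, 25.7)

(2.2, 25.7)


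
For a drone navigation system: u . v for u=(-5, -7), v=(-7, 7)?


u . v = u_x*v_x + u_y*v_y = (-5)*(-7) + (-7)*7
= 35 + (-49) = -14

-14


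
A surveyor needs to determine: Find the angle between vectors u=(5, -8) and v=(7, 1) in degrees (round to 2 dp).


u.v = 27, |u| = sqrt(89) = 9.434, |v| = sqrt(50) = 7.0711
cos(theta) = u.v/(|u||v|) = 27/sqrt(4450) = 0.404747
theta = acos(0.404747) = 66.12 degrees

66.12 degrees


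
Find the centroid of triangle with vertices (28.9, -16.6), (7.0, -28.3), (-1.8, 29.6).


Centroid = ((x_A+x_B+x_C)/3, (y_A+y_B+y_C)/3)
= ((28.9+7+(-1.8))/3, ((-16.6)+(-28.3)+29.6)/3)
= (11.3667, -5.1)

(11.3667, -5.1)


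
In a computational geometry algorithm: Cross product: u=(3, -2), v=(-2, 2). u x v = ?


u x v = u_x*v_y - u_y*v_x = 3*2 - (-2)*(-2)
= 6 - 4 = 2

2


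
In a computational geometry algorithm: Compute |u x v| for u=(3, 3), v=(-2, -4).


|u x v| = |3*(-4) - 3*(-2)|
= |(-12) - (-6)| = 6

6


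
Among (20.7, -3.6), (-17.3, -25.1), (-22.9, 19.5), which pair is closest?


d(P0,P1) = 43.6606, d(P0,P2) = 49.3414, d(P1,P2) = 44.9502
Closest: P0 and P1

Closest pair: (20.7, -3.6) and (-17.3, -25.1), distance = 43.6606


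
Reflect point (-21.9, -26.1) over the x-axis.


Reflection over x-axis: (x,y) -> (x,-y)
(-21.9, -26.1) -> (-21.9, 26.1)

(-21.9, 26.1)


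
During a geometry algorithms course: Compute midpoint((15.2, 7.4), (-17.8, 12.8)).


M = ((15.2+(-17.8))/2, (7.4+12.8)/2)
= (-1.3, 10.1)

(-1.3, 10.1)


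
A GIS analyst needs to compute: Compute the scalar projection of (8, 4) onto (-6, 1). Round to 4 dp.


u.v = -44, |v| = sqrt(37) = 6.0828
Scalar projection = u.v / |v| = -44 / sqrt(37) = -7.2336

-7.2336


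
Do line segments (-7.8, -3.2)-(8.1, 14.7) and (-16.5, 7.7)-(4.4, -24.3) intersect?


Cross products: d1=50.59, d2=933.5, d3=329.04, d4=-553.87
d1*d2 < 0 and d3*d4 < 0? no

No, they don't intersect


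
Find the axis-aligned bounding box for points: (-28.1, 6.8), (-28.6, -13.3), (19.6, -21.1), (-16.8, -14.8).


x range: [-28.6, 19.6]
y range: [-21.1, 6.8]
Bounding box: (-28.6,-21.1) to (19.6,6.8)

(-28.6,-21.1) to (19.6,6.8)


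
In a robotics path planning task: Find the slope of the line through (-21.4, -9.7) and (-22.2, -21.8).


slope = (y2-y1)/(x2-x1) = ((-21.8)-(-9.7))/((-22.2)-(-21.4)) = (-12.1)/(-0.8) = 15.125

15.125


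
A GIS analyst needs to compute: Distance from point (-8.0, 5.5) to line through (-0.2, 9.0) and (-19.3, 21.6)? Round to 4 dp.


|cross product| = 165.13
|line direction| = sqrt(523.57) = 22.8817
Distance = 165.13/sqrt(523.57) = 7.2167

7.2167


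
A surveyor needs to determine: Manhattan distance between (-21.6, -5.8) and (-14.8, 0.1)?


|(-21.6)-(-14.8)| + |(-5.8)-0.1| = 6.8 + 5.9 = 12.7

12.7


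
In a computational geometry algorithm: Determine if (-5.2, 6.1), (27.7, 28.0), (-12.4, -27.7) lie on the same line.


Cross product: (27.7-(-5.2))*((-27.7)-6.1) - (28-6.1)*((-12.4)-(-5.2))
= -954.34

No, not collinear


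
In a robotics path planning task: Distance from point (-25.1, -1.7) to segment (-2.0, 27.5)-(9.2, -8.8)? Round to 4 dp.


Project P onto AB: t = 0.5552 (clamped to [0,1])
Closest point on segment: (4.2184, 7.3459)
Distance: 30.6821

30.6821


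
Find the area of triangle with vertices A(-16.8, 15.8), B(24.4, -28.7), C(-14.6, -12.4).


Area = |x_A(y_B-y_C) + x_B(y_C-y_A) + x_C(y_A-y_B)|/2
= |273.84 + (-688.08) + (-649.7)|/2
= 1063.94/2 = 531.97

531.97


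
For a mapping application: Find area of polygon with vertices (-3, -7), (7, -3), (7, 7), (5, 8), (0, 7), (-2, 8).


Shoelace sum: ((-3)*(-3) - 7*(-7)) + (7*7 - 7*(-3)) + (7*8 - 5*7) + (5*7 - 0*8) + (0*8 - (-2)*7) + ((-2)*(-7) - (-3)*8)
= 236
Area = |236|/2 = 118

118


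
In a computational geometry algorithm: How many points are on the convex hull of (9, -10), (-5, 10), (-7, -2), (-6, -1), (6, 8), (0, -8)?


Convex hull vertices (CCW): (-7, -2), (0, -8), (9, -10), (6, 8), (-5, 10)
Count = 5

5


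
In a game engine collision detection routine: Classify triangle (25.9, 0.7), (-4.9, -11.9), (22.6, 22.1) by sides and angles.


Side lengths squared: AB^2=1107.4, BC^2=1912.25, CA^2=468.85
Sorted: [468.85, 1107.4, 1912.25]
By sides: Scalene, By angles: Obtuse

Scalene, Obtuse


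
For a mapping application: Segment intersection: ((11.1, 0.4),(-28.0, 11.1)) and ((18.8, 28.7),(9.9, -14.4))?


Cross products: d1=-80, d2=-1860.44, d3=-1188.92, d4=591.52
d1*d2 < 0 and d3*d4 < 0? no

No, they don't intersect


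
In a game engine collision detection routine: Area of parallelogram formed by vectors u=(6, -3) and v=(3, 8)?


|u x v| = |6*8 - (-3)*3|
= |48 - (-9)| = 57

57


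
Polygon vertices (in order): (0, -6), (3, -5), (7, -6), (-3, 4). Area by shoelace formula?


Shoelace sum: (0*(-5) - 3*(-6)) + (3*(-6) - 7*(-5)) + (7*4 - (-3)*(-6)) + ((-3)*(-6) - 0*4)
= 63
Area = |63|/2 = 31.5

31.5


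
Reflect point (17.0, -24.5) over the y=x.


Reflection over y=x: (x,y) -> (y,x)
(17, -24.5) -> (-24.5, 17)

(-24.5, 17)


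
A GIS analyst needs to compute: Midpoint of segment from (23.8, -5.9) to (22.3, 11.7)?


M = ((23.8+22.3)/2, ((-5.9)+11.7)/2)
= (23.05, 2.9)

(23.05, 2.9)


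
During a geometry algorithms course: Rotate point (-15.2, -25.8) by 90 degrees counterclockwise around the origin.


90° CCW: (x,y) -> (-y, x)
(-15.2,-25.8) -> (25.8, -15.2)

(25.8, -15.2)


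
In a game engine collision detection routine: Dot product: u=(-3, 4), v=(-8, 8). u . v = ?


u . v = u_x*v_x + u_y*v_y = (-3)*(-8) + 4*8
= 24 + 32 = 56

56


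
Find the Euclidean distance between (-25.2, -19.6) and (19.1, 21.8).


dx=44.3, dy=41.4
d^2 = 44.3^2 + 41.4^2 = 3676.45
d = sqrt(3676.45) = 60.6337

60.6337


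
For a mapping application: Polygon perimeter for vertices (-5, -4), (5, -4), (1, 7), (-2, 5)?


Sides: (-5, -4)->(5, -4): sqrt(100) = 10, (5, -4)->(1, 7): sqrt(137) = 11.7047, (1, 7)->(-2, 5): sqrt(13) = 3.605551, (-2, 5)->(-5, -4): sqrt(90) = 9.486833
Sum = 34.797084
Perimeter = 34.7971

34.7971


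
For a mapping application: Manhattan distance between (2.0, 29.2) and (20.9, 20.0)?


|2-20.9| + |29.2-20| = 18.9 + 9.2 = 28.1

28.1


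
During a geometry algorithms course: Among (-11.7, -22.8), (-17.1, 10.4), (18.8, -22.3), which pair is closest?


d(P0,P1) = 33.6363, d(P0,P2) = 30.5041, d(P1,P2) = 48.5603
Closest: P0 and P2

Closest pair: (-11.7, -22.8) and (18.8, -22.3), distance = 30.5041


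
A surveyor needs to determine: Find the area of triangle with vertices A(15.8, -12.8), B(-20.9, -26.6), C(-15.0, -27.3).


Area = |x_A(y_B-y_C) + x_B(y_C-y_A) + x_C(y_A-y_B)|/2
= |11.06 + 303.05 + (-207)|/2
= 107.11/2 = 53.555

53.555


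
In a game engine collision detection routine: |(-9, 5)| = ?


|u| = sqrt((-9)^2 + 5^2) = sqrt(106) = 10.2956

10.2956


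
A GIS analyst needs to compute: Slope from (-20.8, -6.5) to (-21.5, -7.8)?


slope = (y2-y1)/(x2-x1) = ((-7.8)-(-6.5))/((-21.5)-(-20.8)) = (-1.3)/(-0.7) = 1.8571

1.8571


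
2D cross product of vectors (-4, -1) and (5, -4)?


u x v = u_x*v_y - u_y*v_x = (-4)*(-4) - (-1)*5
= 16 - (-5) = 21

21


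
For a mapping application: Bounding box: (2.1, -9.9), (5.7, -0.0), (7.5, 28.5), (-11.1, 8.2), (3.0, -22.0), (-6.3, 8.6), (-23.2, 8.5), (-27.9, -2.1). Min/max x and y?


x range: [-27.9, 7.5]
y range: [-22, 28.5]
Bounding box: (-27.9,-22) to (7.5,28.5)

(-27.9,-22) to (7.5,28.5)


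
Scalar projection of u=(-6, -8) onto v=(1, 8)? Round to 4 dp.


u.v = -70, |v| = sqrt(65) = 8.0623
Scalar projection = u.v / |v| = -70 / sqrt(65) = -8.6824

-8.6824


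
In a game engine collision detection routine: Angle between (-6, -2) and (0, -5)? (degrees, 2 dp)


u.v = 10, |u| = sqrt(40) = 6.3246, |v| = sqrt(25) = 5
cos(theta) = u.v/(|u||v|) = 10/sqrt(1000) = 0.316228
theta = acos(0.316228) = 71.57 degrees

71.57 degrees


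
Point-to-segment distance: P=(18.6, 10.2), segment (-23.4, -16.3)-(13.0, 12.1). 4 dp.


Project P onto AB: t = 1 (clamped to [0,1])
Closest point on segment: (13, 12.1)
Distance: 5.9135

5.9135


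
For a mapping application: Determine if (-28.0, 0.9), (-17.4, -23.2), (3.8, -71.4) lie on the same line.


Cross product: ((-17.4)-(-28))*((-71.4)-0.9) - ((-23.2)-0.9)*(3.8-(-28))
= 0

Yes, collinear


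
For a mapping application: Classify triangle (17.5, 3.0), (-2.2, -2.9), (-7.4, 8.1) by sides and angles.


Side lengths squared: AB^2=422.9, BC^2=148.04, CA^2=646.02
Sorted: [148.04, 422.9, 646.02]
By sides: Scalene, By angles: Obtuse

Scalene, Obtuse


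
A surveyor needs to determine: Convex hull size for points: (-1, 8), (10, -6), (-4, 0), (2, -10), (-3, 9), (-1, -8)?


Convex hull vertices (CCW): (-4, 0), (-1, -8), (2, -10), (10, -6), (-1, 8), (-3, 9)
Count = 6

6


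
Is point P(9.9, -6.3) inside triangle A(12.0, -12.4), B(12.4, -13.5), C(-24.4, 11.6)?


Cross products: AB x AP = 0.13, BC x BP = -202.21, CA x CP = 171.64
All same sign? no

No, outside


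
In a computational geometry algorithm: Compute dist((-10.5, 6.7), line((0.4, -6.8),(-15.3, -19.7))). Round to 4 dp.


|cross product| = 352.56
|line direction| = sqrt(412.9) = 20.3199
Distance = 352.56/sqrt(412.9) = 17.3504

17.3504


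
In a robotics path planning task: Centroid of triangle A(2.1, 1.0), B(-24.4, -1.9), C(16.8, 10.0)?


Centroid = ((x_A+x_B+x_C)/3, (y_A+y_B+y_C)/3)
= ((2.1+(-24.4)+16.8)/3, (1+(-1.9)+10)/3)
= (-1.8333, 3.0333)

(-1.8333, 3.0333)


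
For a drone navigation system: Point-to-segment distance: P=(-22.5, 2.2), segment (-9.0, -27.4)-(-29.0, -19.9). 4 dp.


Project P onto AB: t = 1 (clamped to [0,1])
Closest point on segment: (-29, -19.9)
Distance: 23.0361

23.0361


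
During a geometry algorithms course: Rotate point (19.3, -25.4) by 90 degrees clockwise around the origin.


90° CW: (x,y) -> (y, -x)
(19.3,-25.4) -> (-25.4, -19.3)

(-25.4, -19.3)


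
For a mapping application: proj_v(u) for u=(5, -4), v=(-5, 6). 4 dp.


u.v = -49, |v| = sqrt(61) = 7.8102
Scalar projection = u.v / |v| = -49 / sqrt(61) = -6.2738

-6.2738


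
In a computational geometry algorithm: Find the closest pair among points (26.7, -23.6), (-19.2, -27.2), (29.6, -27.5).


d(P0,P1) = 46.041, d(P0,P2) = 4.86, d(P1,P2) = 48.8009
Closest: P0 and P2

Closest pair: (26.7, -23.6) and (29.6, -27.5), distance = 4.86


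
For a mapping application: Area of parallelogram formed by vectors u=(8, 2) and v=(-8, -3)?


|u x v| = |8*(-3) - 2*(-8)|
= |(-24) - (-16)| = 8

8


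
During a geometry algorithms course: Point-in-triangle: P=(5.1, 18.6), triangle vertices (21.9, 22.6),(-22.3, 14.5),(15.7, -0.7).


Cross products: AB x AP = 40.72, BC x BP = 572.28, CA x CP = 366.64
All same sign? yes

Yes, inside


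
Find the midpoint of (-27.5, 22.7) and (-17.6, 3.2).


M = (((-27.5)+(-17.6))/2, (22.7+3.2)/2)
= (-22.55, 12.95)

(-22.55, 12.95)


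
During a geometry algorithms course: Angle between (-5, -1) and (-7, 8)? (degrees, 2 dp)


u.v = 27, |u| = sqrt(26) = 5.099, |v| = sqrt(113) = 10.6301
cos(theta) = u.v/(|u||v|) = 27/sqrt(2938) = 0.498124
theta = acos(0.498124) = 60.12 degrees

60.12 degrees


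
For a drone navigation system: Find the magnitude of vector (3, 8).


|u| = sqrt(3^2 + 8^2) = sqrt(73) = 8.544

8.544


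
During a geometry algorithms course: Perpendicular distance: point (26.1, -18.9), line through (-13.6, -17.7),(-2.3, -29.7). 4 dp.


|cross product| = 462.84
|line direction| = sqrt(271.69) = 16.483
Distance = 462.84/sqrt(271.69) = 28.0798

28.0798


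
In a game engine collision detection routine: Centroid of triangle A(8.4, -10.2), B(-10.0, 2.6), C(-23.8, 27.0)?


Centroid = ((x_A+x_B+x_C)/3, (y_A+y_B+y_C)/3)
= ((8.4+(-10)+(-23.8))/3, ((-10.2)+2.6+27)/3)
= (-8.4667, 6.4667)

(-8.4667, 6.4667)


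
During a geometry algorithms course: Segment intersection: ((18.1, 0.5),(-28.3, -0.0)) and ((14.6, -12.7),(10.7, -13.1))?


Cross products: d1=-50.08, d2=-66.69, d3=610.73, d4=627.34
d1*d2 < 0 and d3*d4 < 0? no

No, they don't intersect


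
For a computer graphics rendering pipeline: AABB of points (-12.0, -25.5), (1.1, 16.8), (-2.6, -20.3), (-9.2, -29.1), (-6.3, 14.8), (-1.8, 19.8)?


x range: [-12, 1.1]
y range: [-29.1, 19.8]
Bounding box: (-12,-29.1) to (1.1,19.8)

(-12,-29.1) to (1.1,19.8)


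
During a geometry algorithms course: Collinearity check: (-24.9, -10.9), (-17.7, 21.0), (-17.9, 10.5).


Cross product: ((-17.7)-(-24.9))*(10.5-(-10.9)) - (21-(-10.9))*((-17.9)-(-24.9))
= -69.22

No, not collinear
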